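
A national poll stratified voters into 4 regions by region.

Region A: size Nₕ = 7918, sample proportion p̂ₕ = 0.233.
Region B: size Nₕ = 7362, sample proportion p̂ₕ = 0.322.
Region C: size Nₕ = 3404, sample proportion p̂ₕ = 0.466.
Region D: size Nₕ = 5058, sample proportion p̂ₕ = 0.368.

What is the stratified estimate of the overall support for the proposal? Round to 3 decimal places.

Wₕ = Nₕ/N with N = 23742: 0.3335, 0.3101, 0.1434, 0.2130.
p̂_st = 0.3335·0.233 + 0.3101·0.322 + 0.1434·0.466 + 0.2130·0.368 ≈ 0.32276... → 0.323.

0.323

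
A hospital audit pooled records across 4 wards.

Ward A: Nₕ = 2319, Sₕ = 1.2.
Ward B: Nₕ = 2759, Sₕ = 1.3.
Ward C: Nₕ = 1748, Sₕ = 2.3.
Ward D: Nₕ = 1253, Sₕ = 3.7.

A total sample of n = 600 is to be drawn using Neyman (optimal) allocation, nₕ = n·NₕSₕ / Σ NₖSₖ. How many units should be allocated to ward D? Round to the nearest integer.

Σ NₕSₕ = 2319·1.2 + 2759·1.3 + 1748·2.3 + 1253·3.7 = 15026.
Share for D: 4636.1/15026 = 0.30854.
n_D = 600 × 0.30854 = 185.123... → 185.

185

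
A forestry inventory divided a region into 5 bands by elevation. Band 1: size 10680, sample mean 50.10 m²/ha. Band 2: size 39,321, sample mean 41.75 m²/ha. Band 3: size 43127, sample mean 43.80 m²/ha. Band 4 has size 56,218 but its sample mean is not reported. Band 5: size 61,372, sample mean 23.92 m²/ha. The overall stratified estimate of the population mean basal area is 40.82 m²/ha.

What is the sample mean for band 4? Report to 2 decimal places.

54.57

Σ Nₕx̄ₕ = N·μ, so 56218·x̄_4 = 210718·40.82 − (10680·50.10 + 39321·41.75 + 43127·43.80 + 61372·23.92).
= 8601508.76 − 5533700.59 = 3067808.17.
x̄_4 = 3067808.17 / 56218 = 54.5699... → 54.57.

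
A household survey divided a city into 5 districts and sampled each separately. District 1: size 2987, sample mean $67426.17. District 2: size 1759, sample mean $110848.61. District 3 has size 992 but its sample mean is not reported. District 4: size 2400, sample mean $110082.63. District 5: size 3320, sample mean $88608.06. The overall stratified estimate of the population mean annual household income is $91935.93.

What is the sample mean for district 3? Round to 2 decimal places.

99435.62

Σ Nₕx̄ₕ = N·μ, so 992·x̄_3 = 11458·91935.93 − (2987·67426.17 + 1759·110848.61 + 2400·110082.63 + 3320·88608.06).
= 1053401885.94 − 954761745.98 = 98640139.96.
x̄_3 = 98640139.96 / 992 = 99435.6250... → 99435.62.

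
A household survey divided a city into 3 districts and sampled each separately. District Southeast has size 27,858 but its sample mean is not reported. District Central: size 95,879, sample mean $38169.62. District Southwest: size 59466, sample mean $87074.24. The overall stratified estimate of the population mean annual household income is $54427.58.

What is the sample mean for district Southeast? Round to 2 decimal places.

Σ Nₕx̄ₕ = N·μ, so 27858·x̄_Southeast = 183203·54427.58 − (95879·38169.62 + 59466·87074.24).
= 9971295938.74 − 8837621751.82 = 1133674186.92.
x̄_Southeast = 1133674186.92 / 27858 = 40694.7443... → 40694.74.

40694.74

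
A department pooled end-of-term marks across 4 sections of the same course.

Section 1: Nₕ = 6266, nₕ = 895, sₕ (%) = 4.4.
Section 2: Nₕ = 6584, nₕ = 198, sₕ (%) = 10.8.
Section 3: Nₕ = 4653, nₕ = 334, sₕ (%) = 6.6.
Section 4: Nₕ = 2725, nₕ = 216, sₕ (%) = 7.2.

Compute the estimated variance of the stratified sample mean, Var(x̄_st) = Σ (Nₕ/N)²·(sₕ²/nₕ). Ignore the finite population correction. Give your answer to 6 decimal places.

0.075742

N = 20228; Wₕ = Nₕ/N.
section 1: (6266/20228)²·4.4²/895 = 0.002075665
section 2: (6584/20228)²·10.8²/198 = 0.062410272
section 3: (4653/20228)²·6.6²/334 = 0.006900835
section 4: (2725/20228)²·7.2²/216 = 0.004355503
Sum = 0.075742275 → 0.075742.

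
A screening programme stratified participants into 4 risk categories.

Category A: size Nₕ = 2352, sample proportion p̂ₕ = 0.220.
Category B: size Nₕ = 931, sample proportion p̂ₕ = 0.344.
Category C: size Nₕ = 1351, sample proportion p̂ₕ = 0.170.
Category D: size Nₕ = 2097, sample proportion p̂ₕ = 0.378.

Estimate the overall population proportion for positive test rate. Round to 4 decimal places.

N = 2352 + 931 + 1351 + 2097 = 6731.
Overall proportion = Σ (Nₕ/N)·p̂ₕ.
Σ Nₕp̂ₕ = 517.44 + 320.264 + 229.67 + 792.666 = 1860.04.
1860.04 / 6731 = 0.276339... → 0.2763.

0.2763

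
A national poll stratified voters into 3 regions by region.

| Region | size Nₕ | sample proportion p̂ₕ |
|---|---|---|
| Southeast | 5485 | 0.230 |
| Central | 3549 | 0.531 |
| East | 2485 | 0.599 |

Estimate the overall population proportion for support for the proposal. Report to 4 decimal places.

0.4023

Wₕ = Nₕ/N with N = 11519: 0.4762, 0.3081, 0.2157.
p̂_st = 0.4762·0.230 + 0.3081·0.531 + 0.2157·0.599 ≈ 0.402343... → 0.4023.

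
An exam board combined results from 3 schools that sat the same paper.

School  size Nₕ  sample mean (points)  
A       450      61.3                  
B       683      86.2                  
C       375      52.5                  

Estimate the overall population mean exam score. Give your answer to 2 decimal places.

70.39

x̄_st = (Σ Nₕx̄ₕ) / (Σ Nₕ) = (450·61.3 + 683·86.2 + 375·52.5) / 1508
= 106147.1 / 1508 = 70.3893... → 70.39.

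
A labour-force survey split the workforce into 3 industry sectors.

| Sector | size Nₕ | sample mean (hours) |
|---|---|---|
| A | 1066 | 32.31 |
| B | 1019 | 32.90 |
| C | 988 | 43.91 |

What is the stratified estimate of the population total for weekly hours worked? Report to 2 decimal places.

111350.64

A: 1066·32.31 = 34442.46
B: 1019·32.90 = 33525.1
C: 988·43.91 = 43383.08
τ̂ = Σ Nₕx̄ₕ = 111350.64.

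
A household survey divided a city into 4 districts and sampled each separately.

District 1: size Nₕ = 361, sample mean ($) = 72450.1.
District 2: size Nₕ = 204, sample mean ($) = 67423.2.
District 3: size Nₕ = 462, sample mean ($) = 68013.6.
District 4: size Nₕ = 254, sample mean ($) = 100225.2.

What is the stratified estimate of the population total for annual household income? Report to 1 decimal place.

1: 361·72450.1 = 26154486.1
2: 204·67423.2 = 13754332.8
3: 462·68013.6 = 31422283.2
4: 254·100225.2 = 25457200.8
τ̂ = Σ Nₕx̄ₕ = 96788302.9.

96788302.9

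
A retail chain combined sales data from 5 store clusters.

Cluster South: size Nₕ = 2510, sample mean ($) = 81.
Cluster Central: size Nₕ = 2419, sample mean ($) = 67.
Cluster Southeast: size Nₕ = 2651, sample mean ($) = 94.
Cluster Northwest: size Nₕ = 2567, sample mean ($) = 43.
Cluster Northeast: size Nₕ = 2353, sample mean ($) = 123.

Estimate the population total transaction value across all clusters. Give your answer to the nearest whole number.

1014377

South: 2510·81 = 203310
Central: 2419·67 = 162073
Southeast: 2651·94 = 249194
Northwest: 2567·43 = 110381
Northeast: 2353·123 = 289419
τ̂ = Σ Nₕx̄ₕ = 1014377.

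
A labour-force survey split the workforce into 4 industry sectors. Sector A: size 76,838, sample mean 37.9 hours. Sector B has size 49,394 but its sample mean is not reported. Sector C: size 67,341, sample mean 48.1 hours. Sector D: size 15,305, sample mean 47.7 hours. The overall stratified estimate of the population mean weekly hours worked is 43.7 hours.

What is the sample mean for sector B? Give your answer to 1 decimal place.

45.5

N = 76838 + 49394 + 67341 + 15305 = 208878.
Overall total = μ·N = 43.7·208878 = 9127968.6.
Subtract the known strata: 76838·37.9 + 67341·48.1 + 15305·47.7 = 6881310.8.
Remaining total for sector B: 9127968.6 − 6881310.8 = 2246657.8.
Divide by its size: 2246657.8 / 49394 = 45.484... → 45.5.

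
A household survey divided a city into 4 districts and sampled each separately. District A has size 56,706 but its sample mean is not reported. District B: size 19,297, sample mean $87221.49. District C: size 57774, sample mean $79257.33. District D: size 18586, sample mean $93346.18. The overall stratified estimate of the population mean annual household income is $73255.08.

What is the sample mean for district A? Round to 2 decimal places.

N = 56706 + 19297 + 57774 + 18586 = 152363.
Overall total = μ·N = 73255.08·152363 = 11161363754.04.
Subtract the known strata: 19297·87221.49 + 57774·79257.33 + 18586·93346.18 = 7997058177.43.
Remaining total for district A: 11161363754.04 − 7997058177.43 = 3164305576.61.
Divide by its size: 3164305576.61 / 56706 = 55801.9535... → 55801.95.

55801.95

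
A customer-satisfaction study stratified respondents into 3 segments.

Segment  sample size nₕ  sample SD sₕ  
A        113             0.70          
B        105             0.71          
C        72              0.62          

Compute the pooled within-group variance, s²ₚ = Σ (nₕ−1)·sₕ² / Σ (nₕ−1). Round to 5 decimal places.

0.46899

A: (113−1)·0.70² = 112·0.49 = 54.88
B: (105−1)·0.71² = 104·0.5041 = 52.4264
C: (72−1)·0.62² = 71·0.3844 = 27.2924
Numerator = 134.5988; denominator = Σ(nₕ−1) = 287.
s²ₚ = 134.5988/287 = 0.4689854... → 0.46899.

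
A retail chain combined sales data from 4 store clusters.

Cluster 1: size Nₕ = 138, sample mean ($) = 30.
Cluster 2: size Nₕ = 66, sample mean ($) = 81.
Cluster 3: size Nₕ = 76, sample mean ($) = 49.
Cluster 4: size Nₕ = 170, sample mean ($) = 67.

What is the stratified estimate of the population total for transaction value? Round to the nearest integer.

Estimate total by summing Nₕ·x̄ₕ over strata.
138·30 + 66·81 + 76·49 + 170·67 = 4140 + 5346 + 3724 + 11390 = 24600.

24600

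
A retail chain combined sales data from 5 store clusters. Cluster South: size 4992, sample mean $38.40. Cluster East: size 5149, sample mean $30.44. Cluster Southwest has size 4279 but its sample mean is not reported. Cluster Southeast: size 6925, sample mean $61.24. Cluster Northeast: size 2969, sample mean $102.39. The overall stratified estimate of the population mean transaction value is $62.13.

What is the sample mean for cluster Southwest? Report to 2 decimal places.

Σ Nₕx̄ₕ = N·μ, so 4279·x̄_Southwest = 24314·62.13 − (4992·38.40 + 5149·30.44 + 6925·61.24 + 2969·102.39).
= 1510628.82 − 1076511.27 = 434117.55.
x̄_Southwest = 434117.55 / 4279 = 101.4530... → 101.45.

101.45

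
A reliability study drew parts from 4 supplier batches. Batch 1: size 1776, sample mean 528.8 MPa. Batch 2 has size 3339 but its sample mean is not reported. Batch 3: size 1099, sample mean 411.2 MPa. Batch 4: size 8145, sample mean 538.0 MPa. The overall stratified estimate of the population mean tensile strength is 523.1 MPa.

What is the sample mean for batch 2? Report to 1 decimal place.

520.6

N = 1776 + 3339 + 1099 + 8145 = 14359.
Overall total = μ·N = 523.1·14359 = 7511192.9.
Subtract the known strata: 1776·528.8 + 1099·411.2 + 8145·538.0 = 5773067.6.
Remaining total for batch 2: 7511192.9 − 5773067.6 = 1738125.3.
Divide by its size: 1738125.3 / 3339 = 520.553... → 520.6.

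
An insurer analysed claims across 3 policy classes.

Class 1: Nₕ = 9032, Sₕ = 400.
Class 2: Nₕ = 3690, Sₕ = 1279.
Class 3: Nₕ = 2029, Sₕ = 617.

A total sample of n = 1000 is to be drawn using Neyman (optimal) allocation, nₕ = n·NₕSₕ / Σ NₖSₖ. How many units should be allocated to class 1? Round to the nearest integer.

377

1: NₕSₕ = 9032·400 = 3612800
2: NₕSₕ = 3690·1279 = 4719510
3: NₕSₕ = 2029·617 = 1251893
Σ NₕSₕ = 9584203.
n_1 = 1000·3612800/9584203 = 376.954... → 377.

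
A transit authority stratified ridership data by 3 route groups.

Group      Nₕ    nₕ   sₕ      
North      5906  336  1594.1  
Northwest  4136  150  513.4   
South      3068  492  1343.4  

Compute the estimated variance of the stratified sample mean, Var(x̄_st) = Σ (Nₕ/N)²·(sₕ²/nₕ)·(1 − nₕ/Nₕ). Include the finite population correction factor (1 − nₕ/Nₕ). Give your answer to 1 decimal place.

N = 13110. Term for each stratum: Wₕ²sₕ²/nₕ·(1−nₕ/Nₕ).
Var(x̄_st) = 1447.5551 + 168.5516 + 168.6714 = 1784.7781 → 1784.8.

1784.8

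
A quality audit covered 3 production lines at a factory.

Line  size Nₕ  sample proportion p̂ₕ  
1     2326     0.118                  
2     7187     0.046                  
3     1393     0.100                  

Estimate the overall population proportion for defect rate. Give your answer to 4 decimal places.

N = 2326 + 7187 + 1393 = 10906.
Overall proportion = Σ (Nₕ/N)·p̂ₕ.
Σ Nₕp̂ₕ = 274.468 + 330.602 + 139.3 = 744.37.
744.37 / 10906 = 0.068253... → 0.0683.

0.0683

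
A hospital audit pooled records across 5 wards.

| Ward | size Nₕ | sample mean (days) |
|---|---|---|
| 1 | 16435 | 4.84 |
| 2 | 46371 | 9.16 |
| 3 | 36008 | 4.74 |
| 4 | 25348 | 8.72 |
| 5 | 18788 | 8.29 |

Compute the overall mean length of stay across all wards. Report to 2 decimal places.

x̄_st = (Σ Nₕx̄ₕ) / (Σ Nₕ) = (16435·4.84 + 46371·9.16 + 36008·4.74 + 25348·8.72 + 18788·8.29) / 142950
= 1051768.76 / 142950 = 7.3576... → 7.36.

7.36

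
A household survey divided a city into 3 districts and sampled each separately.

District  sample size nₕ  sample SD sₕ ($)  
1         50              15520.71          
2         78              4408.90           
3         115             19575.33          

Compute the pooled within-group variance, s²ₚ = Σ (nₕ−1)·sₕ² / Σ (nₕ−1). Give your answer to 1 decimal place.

Degrees of freedom: 49 + 77 + 114 = 240.
Σ(nₕ−1)sₕ² = 49·240892438.9041 + 77·19438399.21 + 114·383193544.6089 = 56984550330.8855.
s²ₚ = 56984550330.8855 / 240 = 237435626.379... → 237435626.4.

237435626.4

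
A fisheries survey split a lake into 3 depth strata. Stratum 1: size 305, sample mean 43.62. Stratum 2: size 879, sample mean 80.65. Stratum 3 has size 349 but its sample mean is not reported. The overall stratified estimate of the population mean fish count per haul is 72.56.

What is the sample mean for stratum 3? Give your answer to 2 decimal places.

N = 305 + 879 + 349 = 1533.
Overall total = μ·N = 72.56·1533 = 111234.48.
Subtract the known strata: 305·43.62 + 879·80.65 = 84195.45.
Remaining total for stratum 3: 111234.48 − 84195.45 = 27039.03.
Divide by its size: 27039.03 / 349 = 77.4757... → 77.48.

77.48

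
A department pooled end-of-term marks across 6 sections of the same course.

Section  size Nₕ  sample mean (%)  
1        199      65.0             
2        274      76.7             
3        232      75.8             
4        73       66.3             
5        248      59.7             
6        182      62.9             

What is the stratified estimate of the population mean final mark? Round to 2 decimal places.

68.40

x̄_st = (Σ Nₕx̄ₕ) / (Σ Nₕ) = (199·65.0 + 274·76.7 + 232·75.8 + 73·66.3 + 248·59.7 + 182·62.9) / 1208
= 82629.7 / 1208 = 68.4021... → 68.40.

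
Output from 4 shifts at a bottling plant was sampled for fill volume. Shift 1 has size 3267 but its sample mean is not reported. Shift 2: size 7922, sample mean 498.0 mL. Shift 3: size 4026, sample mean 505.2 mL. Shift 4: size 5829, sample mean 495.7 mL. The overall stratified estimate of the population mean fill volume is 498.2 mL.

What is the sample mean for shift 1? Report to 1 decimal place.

Σ Nₕx̄ₕ = N·μ, so 3267·x̄_1 = 21044·498.2 − (7922·498.0 + 4026·505.2 + 5829·495.7).
= 10484120.8 − 8868526.5 = 1615594.3.
x̄_1 = 1615594.3 / 3267 = 494.519... → 494.5.

494.5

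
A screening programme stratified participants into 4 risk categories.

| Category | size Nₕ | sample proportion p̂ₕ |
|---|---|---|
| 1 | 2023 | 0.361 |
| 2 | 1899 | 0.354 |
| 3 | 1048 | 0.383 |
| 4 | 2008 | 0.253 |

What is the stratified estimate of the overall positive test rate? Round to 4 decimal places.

0.3313

Wₕ = Nₕ/N with N = 6978: 0.2899, 0.2721, 0.1502, 0.2878.
p̂_st = 0.2899·0.361 + 0.2721·0.354 + 0.1502·0.383 + 0.2878·0.253 ≈ 0.331321... → 0.3313.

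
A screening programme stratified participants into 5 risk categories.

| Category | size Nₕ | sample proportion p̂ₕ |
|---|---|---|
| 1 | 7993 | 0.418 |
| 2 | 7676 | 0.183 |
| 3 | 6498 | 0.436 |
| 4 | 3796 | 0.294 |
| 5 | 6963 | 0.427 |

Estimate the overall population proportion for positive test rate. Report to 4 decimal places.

0.3544

Wₕ = Nₕ/N with N = 32926: 0.2428, 0.2331, 0.1974, 0.1153, 0.2115.
p̂_st = 0.2428·0.418 + 0.2331·0.183 + 0.1974·0.436 + 0.1153·0.294 + 0.2115·0.427 ≈ 0.354375... → 0.3544.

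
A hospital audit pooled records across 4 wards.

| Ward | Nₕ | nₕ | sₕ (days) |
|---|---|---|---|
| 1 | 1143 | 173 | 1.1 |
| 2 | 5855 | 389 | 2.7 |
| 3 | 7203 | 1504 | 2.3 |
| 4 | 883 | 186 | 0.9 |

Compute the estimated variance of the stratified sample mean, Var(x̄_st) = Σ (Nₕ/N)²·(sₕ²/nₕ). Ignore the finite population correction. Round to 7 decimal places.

N = 15084; Wₕ = Nₕ/N.
ward 1: (1143/15084)²·1.1²/173 = 0.0000401605
ward 2: (5855/15084)²·2.7²/389 = 0.0028235708
ward 3: (7203/15084)²·2.3²/1504 = 0.0008020503
ward 4: (883/15084)²·0.9²/186 = 0.0000149231
Sum = 0.0036807047 → 0.0036807.

0.0036807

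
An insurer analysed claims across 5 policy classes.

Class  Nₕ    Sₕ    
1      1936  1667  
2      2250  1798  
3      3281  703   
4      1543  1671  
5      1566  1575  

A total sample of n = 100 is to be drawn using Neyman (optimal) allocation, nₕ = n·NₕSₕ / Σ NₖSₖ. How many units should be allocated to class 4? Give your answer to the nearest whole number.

18

1: NₕSₕ = 1936·1667 = 3227312
2: NₕSₕ = 2250·1798 = 4045500
3: NₕSₕ = 3281·703 = 2306543
4: NₕSₕ = 1543·1671 = 2578353
5: NₕSₕ = 1566·1575 = 2466450
Σ NₕSₕ = 14624158.
n_4 = 100·2578353/14624158 = 17.631... → 18.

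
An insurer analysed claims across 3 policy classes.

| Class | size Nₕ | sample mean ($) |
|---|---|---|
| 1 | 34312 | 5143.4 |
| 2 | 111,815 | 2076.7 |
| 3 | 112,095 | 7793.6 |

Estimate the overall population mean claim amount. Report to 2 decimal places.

N = 34312 + 111815 + 112095 = 258222.
The stratified mean weights each stratum mean by its population share Nₕ/N.
Σ Nₕx̄ₕ = 34312·5143.4 + 111815·2076.7 + 112095·7793.6 = 176480340.8 + 232206210.5 + 873623592 = 1282310143.3.
Divide by N: 1282310143.3 / 258222 = 4965.9214... → 4965.92.

4965.92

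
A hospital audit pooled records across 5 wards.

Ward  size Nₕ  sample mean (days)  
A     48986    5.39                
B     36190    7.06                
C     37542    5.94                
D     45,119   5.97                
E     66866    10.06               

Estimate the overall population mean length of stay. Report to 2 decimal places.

x̄_st = (Σ Nₕx̄ₕ) / (Σ Nₕ) = (48986·5.39 + 36190·7.06 + 37542·5.94 + 45119·5.97 + 66866·10.06) / 234703
= 1684567.81 / 234703 = 7.1774... → 7.18.

7.18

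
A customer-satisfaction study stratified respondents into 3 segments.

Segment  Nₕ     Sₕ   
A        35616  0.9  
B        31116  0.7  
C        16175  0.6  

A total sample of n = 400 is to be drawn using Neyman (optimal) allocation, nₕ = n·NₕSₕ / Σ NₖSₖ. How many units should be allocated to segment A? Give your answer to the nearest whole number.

A: NₕSₕ = 35616·0.9 = 32054.4
B: NₕSₕ = 31116·0.7 = 21781.2
C: NₕSₕ = 16175·0.6 = 9705
Σ NₕSₕ = 63540.6.
n_A = 400·32054.4/63540.6 = 201.788... → 202.

202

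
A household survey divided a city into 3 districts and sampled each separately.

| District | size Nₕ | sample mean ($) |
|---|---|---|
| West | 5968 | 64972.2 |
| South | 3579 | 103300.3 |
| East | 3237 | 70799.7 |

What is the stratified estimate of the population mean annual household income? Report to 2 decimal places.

77178.07

N = 5968 + 3579 + 3237 = 12784.
The stratified mean weights each stratum mean by its population share Nₕ/N.
Σ Nₕx̄ₕ = 5968·64972.2 + 3579·103300.3 + 3237·70799.7 = 387754089.6 + 369711773.7 + 229178628.9 = 986644492.2.
Divide by N: 986644492.2 / 12784 = 77178.0735... → 77178.07.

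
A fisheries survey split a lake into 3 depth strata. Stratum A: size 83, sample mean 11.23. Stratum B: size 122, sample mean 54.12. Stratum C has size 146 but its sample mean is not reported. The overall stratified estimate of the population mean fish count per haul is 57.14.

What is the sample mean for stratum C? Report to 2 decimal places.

Σ Nₕx̄ₕ = N·μ, so 146·x̄_C = 351·57.14 − (83·11.23 + 122·54.12).
= 20056.14 − 7534.73 = 12521.41.
x̄_C = 12521.41 / 146 = 85.7631... → 85.76.

85.76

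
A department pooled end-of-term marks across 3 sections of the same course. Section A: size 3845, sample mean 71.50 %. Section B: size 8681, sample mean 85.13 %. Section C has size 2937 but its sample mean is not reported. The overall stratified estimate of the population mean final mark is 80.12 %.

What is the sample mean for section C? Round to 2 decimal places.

N = 3845 + 8681 + 2937 = 15463.
Overall total = μ·N = 80.12·15463 = 1238895.56.
Subtract the known strata: 3845·71.50 + 8681·85.13 = 1013931.03.
Remaining total for section C: 1238895.56 − 1013931.03 = 224964.53.
Divide by its size: 224964.53 / 2937 = 76.5967... → 76.60.

76.60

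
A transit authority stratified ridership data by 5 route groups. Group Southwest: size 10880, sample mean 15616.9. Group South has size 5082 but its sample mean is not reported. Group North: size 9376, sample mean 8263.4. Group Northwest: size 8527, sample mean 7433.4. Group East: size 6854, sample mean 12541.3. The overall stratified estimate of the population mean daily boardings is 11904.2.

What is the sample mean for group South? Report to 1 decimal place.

17315.0

Σ Nₕx̄ₕ = N·μ, so 5082·x̄_South = 40719·11904.2 − (10880·15616.9 + 9376·8263.4 + 8527·7433.4 + 6854·12541.3).
= 484727119.8 − 396732182.4 = 87994937.4.
x̄_South = 87994937.4 / 5082 = 17315.021... → 17315.0.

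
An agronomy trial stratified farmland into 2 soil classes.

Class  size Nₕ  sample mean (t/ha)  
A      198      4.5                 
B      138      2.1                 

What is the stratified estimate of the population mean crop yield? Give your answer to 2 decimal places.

3.51

x̄_st = (Σ Nₕx̄ₕ) / (Σ Nₕ) = (198·4.5 + 138·2.1) / 336
= 1180.8 / 336 = 3.5143... → 3.51.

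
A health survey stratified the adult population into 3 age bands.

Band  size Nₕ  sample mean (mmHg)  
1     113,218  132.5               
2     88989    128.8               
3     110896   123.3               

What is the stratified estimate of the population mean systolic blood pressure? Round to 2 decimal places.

N = 313103; weights Wₕ = Nₕ/N = (0.3616, 0.2842, 0.3542).
x̄_st = Σ Wₕ·x̄ₕ = 0.3616·132.5 + 0.2842·128.8 + 0.3542·123.3 ≈ 128.1899...
→ 128.19.

128.19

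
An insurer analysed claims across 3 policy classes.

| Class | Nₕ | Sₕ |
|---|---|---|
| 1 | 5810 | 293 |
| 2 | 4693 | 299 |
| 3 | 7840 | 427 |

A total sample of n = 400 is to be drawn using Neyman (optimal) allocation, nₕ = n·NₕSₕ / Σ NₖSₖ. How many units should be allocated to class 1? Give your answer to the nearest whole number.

Σ NₕSₕ = 5810·293 + 4693·299 + 7840·427 = 6453217.
Share for 1: 1702330/6453217 = 0.26380.
n_1 = 400 × 0.26380 = 105.518... → 106.

106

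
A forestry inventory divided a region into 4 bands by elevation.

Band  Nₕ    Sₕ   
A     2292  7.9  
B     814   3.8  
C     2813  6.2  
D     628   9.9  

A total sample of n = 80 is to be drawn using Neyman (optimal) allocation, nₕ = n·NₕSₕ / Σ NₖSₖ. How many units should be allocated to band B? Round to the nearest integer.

A: NₕSₕ = 2292·7.9 = 18106.8
B: NₕSₕ = 814·3.8 = 3093.2
C: NₕSₕ = 2813·6.2 = 17440.6
D: NₕSₕ = 628·9.9 = 6217.2
Σ NₕSₕ = 44857.8.
n_B = 80·3093.2/44857.8 = 5.516... → 6.

6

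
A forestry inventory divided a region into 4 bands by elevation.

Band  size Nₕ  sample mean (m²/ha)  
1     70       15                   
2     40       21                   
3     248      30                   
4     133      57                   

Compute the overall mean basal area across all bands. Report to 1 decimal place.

34.4

x̄_st = (Σ Nₕx̄ₕ) / (Σ Nₕ) = (70·15 + 40·21 + 248·30 + 133·57) / 491
= 16911 / 491 = 34.442... → 34.4.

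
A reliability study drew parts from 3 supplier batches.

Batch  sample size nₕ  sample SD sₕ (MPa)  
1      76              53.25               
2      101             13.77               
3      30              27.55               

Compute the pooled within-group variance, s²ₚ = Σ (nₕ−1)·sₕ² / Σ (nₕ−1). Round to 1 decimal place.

Degrees of freedom: 75 + 100 + 29 = 204.
Σ(nₕ−1)sₕ² = 75·2835.5625 + 100·189.6129 + 29·759.0025 = 253639.55.
s²ₚ = 253639.55 / 204 = 1243.331... → 1243.3.

1243.3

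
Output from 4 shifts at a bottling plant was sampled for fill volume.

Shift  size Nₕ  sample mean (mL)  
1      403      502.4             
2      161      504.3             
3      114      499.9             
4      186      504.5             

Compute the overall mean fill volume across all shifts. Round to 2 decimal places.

x̄_st = (Σ Nₕx̄ₕ) / (Σ Nₕ) = (403·502.4 + 161·504.3 + 114·499.9 + 186·504.5) / 864
= 434485.1 / 864 = 502.8763... → 502.88.

502.88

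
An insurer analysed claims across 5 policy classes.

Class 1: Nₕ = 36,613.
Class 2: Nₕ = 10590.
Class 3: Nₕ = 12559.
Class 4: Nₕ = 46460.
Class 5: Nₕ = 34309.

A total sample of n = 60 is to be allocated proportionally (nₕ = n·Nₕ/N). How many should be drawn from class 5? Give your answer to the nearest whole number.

N = 36613 + 10590 + 12559 + 46460 + 34309 = 140531.
n_5 = 60·34309/140531 = 14.648... → 15.

15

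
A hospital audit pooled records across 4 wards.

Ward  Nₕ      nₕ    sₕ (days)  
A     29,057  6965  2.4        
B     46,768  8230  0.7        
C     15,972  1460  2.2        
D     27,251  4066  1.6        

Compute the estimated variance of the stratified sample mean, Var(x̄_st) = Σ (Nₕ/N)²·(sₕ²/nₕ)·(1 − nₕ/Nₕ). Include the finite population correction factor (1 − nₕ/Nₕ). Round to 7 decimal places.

N = 119048; Wₕ = Nₕ/N.
ward A: (29057/119048)²·2.4²/6965·(1 − 6965/29057) = 0.0000374579
ward B: (46768/119048)²·0.7²/8230·(1 − 8230/46768) = 0.0000075716
ward C: (15972/119048)²·2.2²/1460·(1 − 1460/15972) = 0.0000542169
ward D: (27251/119048)²·1.6²/4066·(1 − 4066/27251) = 0.0000280684
Sum = 0.0001273148 → 0.0001273.

0.0001273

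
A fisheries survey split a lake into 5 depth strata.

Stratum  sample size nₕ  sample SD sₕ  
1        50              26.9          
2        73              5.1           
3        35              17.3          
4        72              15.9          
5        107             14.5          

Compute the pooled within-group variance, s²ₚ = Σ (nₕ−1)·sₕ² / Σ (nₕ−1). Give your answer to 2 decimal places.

1: (50−1)·26.9² = 49·723.61 = 35456.89
2: (73−1)·5.1² = 72·26.01 = 1872.72
3: (35−1)·17.3² = 34·299.29 = 10175.86
4: (72−1)·15.9² = 71·252.81 = 17949.51
5: (107−1)·14.5² = 106·210.25 = 22286.5
Numerator = 87741.48; denominator = Σ(nₕ−1) = 332.
s²ₚ = 87741.48/332 = 264.2816... → 264.28.

264.28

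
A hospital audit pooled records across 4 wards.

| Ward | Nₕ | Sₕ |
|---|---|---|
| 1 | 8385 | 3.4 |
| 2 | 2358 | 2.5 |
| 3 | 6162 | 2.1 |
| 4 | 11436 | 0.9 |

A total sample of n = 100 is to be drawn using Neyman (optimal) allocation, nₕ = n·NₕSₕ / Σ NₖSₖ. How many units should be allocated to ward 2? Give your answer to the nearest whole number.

10

Σ NₕSₕ = 8385·3.4 + 2358·2.5 + 6162·2.1 + 11436·0.9 = 57636.6.
Share for 2: 5895/57636.6 = 0.10228.
n_2 = 100 × 0.10228 = 10.228... → 10.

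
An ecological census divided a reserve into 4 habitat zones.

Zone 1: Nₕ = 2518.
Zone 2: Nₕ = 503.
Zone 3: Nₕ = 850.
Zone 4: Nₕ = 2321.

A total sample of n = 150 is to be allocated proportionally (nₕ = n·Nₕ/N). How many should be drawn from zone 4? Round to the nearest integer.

56

Share of zone 4 = 2321/6192 = 0.37484.
Allocate 150 × 0.37484 = 56.226... → 56.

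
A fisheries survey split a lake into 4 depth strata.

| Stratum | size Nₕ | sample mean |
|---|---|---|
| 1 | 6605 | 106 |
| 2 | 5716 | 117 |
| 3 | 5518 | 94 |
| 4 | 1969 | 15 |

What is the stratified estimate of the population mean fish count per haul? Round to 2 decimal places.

96.79

N = 19808; weights Wₕ = Nₕ/N = (0.3335, 0.2886, 0.2786, 0.0994).
x̄_st = Σ Wₕ·x̄ₕ = 0.3335·106 + 0.2886·117 + 0.2786·94 + 0.0994·15 ≈ 96.7856...
→ 96.79.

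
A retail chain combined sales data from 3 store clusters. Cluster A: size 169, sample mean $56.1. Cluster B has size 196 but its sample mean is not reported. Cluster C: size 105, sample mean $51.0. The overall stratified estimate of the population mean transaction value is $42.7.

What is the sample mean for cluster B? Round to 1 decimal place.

26.7

N = 169 + 196 + 105 = 470.
Overall total = μ·N = 42.7·470 = 20069.
Subtract the known strata: 169·56.1 + 105·51.0 = 14835.9.
Remaining total for cluster B: 20069 − 14835.9 = 5233.1.
Divide by its size: 5233.1 / 196 = 26.699... → 26.7.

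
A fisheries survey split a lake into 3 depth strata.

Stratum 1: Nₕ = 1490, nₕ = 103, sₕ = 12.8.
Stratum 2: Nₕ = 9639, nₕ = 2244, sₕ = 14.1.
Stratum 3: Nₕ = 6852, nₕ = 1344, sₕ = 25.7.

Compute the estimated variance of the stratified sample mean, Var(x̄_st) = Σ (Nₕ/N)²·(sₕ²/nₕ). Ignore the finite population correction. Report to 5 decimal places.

0.10775

N = 17981; Wₕ = Nₕ/N.
stratum 1: (1490/17981)²·12.8²/103 = 0.01092264
stratum 2: (9639/17981)²·14.1²/2244 = 0.02545960
stratum 3: (6852/17981)²·25.7²/1344 = 0.07136315
Sum = 0.10774539 → 0.10775.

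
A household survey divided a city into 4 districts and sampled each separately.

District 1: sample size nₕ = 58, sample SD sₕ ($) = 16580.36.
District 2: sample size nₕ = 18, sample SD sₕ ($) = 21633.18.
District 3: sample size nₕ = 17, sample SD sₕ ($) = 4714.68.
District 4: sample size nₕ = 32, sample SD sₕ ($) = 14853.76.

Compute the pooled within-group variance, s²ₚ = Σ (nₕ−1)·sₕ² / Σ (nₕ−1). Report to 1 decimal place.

254718945.9

1: (58−1)·16580.36² = 57·274908337.7296 = 15669775250.5872
2: (18−1)·21633.18² = 17·467994476.9124 = 7955906107.5108
3: (17−1)·4714.68² = 16·22228207.5024 = 355651320.0384
4: (32−1)·14853.76² = 31·220634186.1376 = 6839659770.2656
Numerator = 30820992448.402; denominator = Σ(nₕ−1) = 121.
s²ₚ = 30820992448.402/121 = 254718945.855... → 254718945.9.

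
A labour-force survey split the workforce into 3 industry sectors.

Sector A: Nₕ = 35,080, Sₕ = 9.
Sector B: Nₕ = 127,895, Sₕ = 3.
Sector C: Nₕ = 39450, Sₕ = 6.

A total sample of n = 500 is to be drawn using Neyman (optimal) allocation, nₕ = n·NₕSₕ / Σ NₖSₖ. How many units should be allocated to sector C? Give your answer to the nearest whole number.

A: NₕSₕ = 35080·9 = 315720
B: NₕSₕ = 127895·3 = 383685
C: NₕSₕ = 39450·6 = 236700
Σ NₕSₕ = 936105.
n_C = 500·236700/936105 = 126.428... → 126.

126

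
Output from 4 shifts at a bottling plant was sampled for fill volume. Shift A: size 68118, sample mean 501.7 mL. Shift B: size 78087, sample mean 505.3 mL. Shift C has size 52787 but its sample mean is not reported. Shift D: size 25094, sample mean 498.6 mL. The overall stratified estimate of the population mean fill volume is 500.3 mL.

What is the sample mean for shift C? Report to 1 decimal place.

491.9

Σ Nₕx̄ₕ = N·μ, so 52787·x̄_C = 224086·500.3 − (68118·501.7 + 78087·505.3 + 25094·498.6).
= 112110225.8 − 86144030.1 = 25966195.7.
x̄_C = 25966195.7 / 52787 = 491.905... → 491.9.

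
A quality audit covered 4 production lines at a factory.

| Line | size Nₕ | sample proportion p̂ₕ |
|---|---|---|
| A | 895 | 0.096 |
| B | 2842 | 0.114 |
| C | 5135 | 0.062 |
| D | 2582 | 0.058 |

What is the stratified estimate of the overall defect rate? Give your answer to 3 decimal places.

Wₕ = Nₕ/N with N = 11454: 0.0781, 0.2481, 0.4483, 0.2254.
p̂_st = 0.0781·0.096 + 0.2481·0.114 + 0.4483·0.062 + 0.2254·0.058 ≈ 0.07666... → 0.077.

0.077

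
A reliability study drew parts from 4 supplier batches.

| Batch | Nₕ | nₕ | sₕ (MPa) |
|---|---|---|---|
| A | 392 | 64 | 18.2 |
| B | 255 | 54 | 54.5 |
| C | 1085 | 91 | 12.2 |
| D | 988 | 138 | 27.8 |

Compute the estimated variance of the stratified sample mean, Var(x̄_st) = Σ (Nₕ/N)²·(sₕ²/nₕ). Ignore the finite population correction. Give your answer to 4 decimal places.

N = 2720. Term for each stratum: Wₕ²sₕ²/nₕ.
Var(x̄_st) = 0.1074972 + 0.4834391 + 0.2602555 + 0.7389016 = 1.5900934 → 1.5901.

1.5901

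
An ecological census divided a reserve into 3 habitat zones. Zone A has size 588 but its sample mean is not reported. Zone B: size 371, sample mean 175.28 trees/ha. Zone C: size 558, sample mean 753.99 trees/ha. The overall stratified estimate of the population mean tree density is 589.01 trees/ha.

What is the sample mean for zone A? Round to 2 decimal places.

693.49

N = 588 + 371 + 558 = 1517.
Overall total = μ·N = 589.01·1517 = 893528.17.
Subtract the known strata: 371·175.28 + 558·753.99 = 485755.3.
Remaining total for zone A: 893528.17 − 485755.3 = 407772.87.
Divide by its size: 407772.87 / 588 = 693.4913... → 693.49.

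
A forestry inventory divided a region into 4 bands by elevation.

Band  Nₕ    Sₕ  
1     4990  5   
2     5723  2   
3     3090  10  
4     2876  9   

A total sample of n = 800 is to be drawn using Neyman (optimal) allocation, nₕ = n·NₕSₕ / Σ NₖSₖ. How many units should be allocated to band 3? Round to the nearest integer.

1: NₕSₕ = 4990·5 = 24950
2: NₕSₕ = 5723·2 = 11446
3: NₕSₕ = 3090·10 = 30900
4: NₕSₕ = 2876·9 = 25884
Σ NₕSₕ = 93180.
n_3 = 800·30900/93180 = 265.293... → 265.

265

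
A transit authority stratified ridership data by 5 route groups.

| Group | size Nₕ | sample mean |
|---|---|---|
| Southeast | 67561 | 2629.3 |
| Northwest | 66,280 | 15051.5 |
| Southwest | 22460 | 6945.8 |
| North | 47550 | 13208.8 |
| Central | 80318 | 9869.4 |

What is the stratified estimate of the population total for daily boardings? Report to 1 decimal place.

Southeast: 67561·2629.3 = 177638137.3
Northwest: 66280·15051.5 = 997613420
Southwest: 22460·6945.8 = 156002668
North: 47550·13208.8 = 628078440
Central: 80318·9869.4 = 792690469.2
τ̂ = Σ Nₕx̄ₕ = 2752023134.5.

2752023134.5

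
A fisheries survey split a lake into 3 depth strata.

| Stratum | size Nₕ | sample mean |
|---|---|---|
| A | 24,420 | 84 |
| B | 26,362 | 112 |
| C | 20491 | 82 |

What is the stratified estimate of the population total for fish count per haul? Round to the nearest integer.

6684086

Population total = Σ Nₕ·x̄ₕ (each stratum's size times its mean).
24420·84 + 26362·112 + 20491·82 = 2051280 + 2952544 + 1680262 = 6684086.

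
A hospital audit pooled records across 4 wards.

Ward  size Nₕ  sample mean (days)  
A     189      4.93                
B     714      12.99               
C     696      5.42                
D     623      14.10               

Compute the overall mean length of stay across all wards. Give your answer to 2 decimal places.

10.24

N = 189 + 714 + 696 + 623 = 2222.
Overall mean = Σ (Nₕ/N)·x̄ₕ — weight by population share, not a simple average.
Σ Nₕx̄ₕ = 189·4.93 + 714·12.99 + 696·5.42 + 623·14.10 = 931.77 + 9274.86 + 3772.32 + 8784.3 = 22763.25.
Divide by N: 22763.25 / 2222 = 10.2445... → 10.24.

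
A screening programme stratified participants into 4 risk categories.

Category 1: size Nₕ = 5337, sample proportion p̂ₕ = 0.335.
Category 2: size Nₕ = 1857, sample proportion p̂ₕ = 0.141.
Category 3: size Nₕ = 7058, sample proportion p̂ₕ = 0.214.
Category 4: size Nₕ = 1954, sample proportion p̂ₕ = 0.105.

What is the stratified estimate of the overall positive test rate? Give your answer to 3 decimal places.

N = 5337 + 1857 + 7058 + 1954 = 16206.
Overall proportion = Σ (Nₕ/N)·p̂ₕ.
Σ Nₕp̂ₕ = 1787.895 + 261.837 + 1510.412 + 205.17 = 3765.314.
3765.314 / 16206 = 0.23234... → 0.232.

0.232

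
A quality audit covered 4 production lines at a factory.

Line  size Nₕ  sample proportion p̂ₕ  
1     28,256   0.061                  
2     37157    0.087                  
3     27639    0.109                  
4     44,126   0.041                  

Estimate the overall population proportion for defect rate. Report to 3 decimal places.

0.071

N = 28256 + 37157 + 27639 + 44126 = 137178.
Overall proportion = Σ (Nₕ/N)·p̂ₕ.
Σ Nₕp̂ₕ = 1723.616 + 3232.659 + 3012.651 + 1809.166 = 9778.092.
9778.092 / 137178 = 0.07128... → 0.071.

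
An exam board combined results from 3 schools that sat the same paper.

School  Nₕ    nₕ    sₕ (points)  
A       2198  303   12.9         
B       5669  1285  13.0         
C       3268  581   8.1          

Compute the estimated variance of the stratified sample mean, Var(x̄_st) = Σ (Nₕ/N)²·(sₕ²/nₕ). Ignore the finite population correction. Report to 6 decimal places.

0.065216

N = 11135; Wₕ = Nₕ/N.
school A: (2198/11135)²·12.9²/303 = 0.021399899
school B: (5669/11135)²·13.0²/1285 = 0.034089140
school C: (3268/11135)²·8.1²/581 = 0.009726970
Sum = 0.065216009 → 0.065216.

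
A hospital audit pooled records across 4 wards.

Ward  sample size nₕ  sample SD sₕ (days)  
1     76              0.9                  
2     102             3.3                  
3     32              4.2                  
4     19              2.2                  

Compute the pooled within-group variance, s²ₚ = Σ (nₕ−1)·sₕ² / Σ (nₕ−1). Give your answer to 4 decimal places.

7.9760

1: (76−1)·0.9² = 75·0.81 = 60.75
2: (102−1)·3.3² = 101·10.89 = 1099.89
3: (32−1)·4.2² = 31·17.64 = 546.84
4: (19−1)·2.2² = 18·4.84 = 87.12
Numerator = 1794.6; denominator = Σ(nₕ−1) = 225.
s²ₚ = 1794.6/225 = 7.976 → 7.9760.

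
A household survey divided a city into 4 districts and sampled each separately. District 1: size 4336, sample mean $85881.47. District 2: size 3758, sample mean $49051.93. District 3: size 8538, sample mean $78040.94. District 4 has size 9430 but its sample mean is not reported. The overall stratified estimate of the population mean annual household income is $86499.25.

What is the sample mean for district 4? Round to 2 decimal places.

109364.87

Σ Nₕx̄ₕ = N·μ, so 9430·x̄_4 = 26062·86499.25 − (4336·85881.47 + 3758·49051.93 + 8538·78040.94).
= 2254343453.5 − 1223032752.58 = 1031310700.92.
x̄_4 = 1031310700.92 / 9430 = 109364.8675... → 109364.87.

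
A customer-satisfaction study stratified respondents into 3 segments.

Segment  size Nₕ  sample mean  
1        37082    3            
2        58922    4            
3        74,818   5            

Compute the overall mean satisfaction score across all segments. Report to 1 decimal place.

4.2

x̄_st = (Σ Nₕx̄ₕ) / (Σ Nₕ) = (37082·3 + 58922·4 + 74818·5) / 170822
= 721024 / 170822 = 4.221... → 4.2.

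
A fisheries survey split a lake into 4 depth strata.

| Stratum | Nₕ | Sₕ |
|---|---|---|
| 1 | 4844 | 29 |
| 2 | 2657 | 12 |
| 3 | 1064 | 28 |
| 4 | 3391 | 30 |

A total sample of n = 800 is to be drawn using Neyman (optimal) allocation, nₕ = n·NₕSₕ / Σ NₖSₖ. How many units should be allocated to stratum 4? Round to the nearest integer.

Σ NₕSₕ = 4844·29 + 2657·12 + 1064·28 + 3391·30 = 303882.
Share for 4: 101730/303882 = 0.33477.
n_4 = 800 × 0.33477 = 267.814... → 268.

268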